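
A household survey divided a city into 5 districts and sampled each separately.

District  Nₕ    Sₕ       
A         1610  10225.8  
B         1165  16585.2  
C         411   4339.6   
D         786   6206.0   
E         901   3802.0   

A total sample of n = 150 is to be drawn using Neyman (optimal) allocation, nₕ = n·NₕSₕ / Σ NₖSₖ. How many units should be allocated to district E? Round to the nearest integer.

11

Σ NₕSₕ = 1610·10225.8 + 1165·16585.2 + 411·4339.6 + 786·6206.0 + 901·3802.0 = 45872389.6.
Share for E: 3425602/45872389.6 = 0.07468.
n_E = 150 × 0.07468 = 11.202... → 11.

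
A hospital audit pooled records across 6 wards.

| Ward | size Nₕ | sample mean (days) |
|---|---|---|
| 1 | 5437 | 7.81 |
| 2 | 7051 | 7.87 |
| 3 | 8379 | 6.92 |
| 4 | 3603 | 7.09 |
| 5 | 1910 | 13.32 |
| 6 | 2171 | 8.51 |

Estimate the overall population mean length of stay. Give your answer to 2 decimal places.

N = 28551; weights Wₕ = Nₕ/N = (0.1904, 0.2470, 0.2935, 0.1262, 0.0669, 0.0760).
x̄_st = Σ Wₕ·x̄ₕ = 0.1904·7.81 + 0.2470·7.87 + 0.2935·6.92 + 0.1262·7.09 + 0.0669·13.32 + 0.0760·8.51 ≈ 7.8946...
→ 7.89.

7.89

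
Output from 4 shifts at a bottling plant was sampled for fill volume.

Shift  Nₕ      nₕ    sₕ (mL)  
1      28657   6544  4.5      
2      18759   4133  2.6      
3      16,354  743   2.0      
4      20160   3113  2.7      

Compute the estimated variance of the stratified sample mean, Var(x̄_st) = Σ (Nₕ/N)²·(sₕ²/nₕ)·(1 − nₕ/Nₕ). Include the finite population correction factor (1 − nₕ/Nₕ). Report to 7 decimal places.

N = 83930. Term for each stratum: Wₕ²sₕ²/nₕ·(1−nₕ/Nₕ).
Var(x̄_st) = 0.0002783721 + 0.0000637063 + 0.0001951154 + 0.0001142490 = 0.0006514427 → 0.0006514.

0.0006514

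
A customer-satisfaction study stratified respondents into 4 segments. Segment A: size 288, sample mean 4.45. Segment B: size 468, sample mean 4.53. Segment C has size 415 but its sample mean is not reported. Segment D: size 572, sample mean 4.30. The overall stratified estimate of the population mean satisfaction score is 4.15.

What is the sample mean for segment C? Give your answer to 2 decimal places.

3.31

Σ Nₕx̄ₕ = N·μ, so 415·x̄_C = 1743·4.15 − (288·4.45 + 468·4.53 + 572·4.30).
= 7233.45 − 5861.24 = 1372.21.
x̄_C = 1372.21 / 415 = 3.3065... → 3.31.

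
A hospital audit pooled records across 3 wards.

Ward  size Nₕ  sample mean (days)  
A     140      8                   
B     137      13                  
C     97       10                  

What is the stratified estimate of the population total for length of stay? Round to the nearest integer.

Estimate total by summing Nₕ·x̄ₕ over strata.
140·8 + 137·13 + 97·10 = 1120 + 1781 + 970 = 3871.

3871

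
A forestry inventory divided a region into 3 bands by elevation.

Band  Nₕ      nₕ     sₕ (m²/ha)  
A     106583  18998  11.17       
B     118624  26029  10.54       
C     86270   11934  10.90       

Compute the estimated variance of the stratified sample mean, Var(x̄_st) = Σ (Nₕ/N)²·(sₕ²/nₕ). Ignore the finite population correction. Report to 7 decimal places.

N = 311477. Term for each stratum: Wₕ²sₕ²/nₕ.
Var(x̄_st) = 0.0007689930 + 0.0006190374 + 0.0007637208 = 0.0021517512 → 0.0021518.

0.0021518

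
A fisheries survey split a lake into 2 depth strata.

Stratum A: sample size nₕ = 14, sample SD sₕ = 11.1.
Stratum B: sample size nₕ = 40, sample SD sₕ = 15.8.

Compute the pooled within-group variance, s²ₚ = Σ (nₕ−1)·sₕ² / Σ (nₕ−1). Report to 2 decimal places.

218.03

Degrees of freedom: 13 + 39 = 52.
Σ(nₕ−1)sₕ² = 13·123.21 + 39·249.64 = 11337.69.
s²ₚ = 11337.69 / 52 = 218.0325 → 218.03.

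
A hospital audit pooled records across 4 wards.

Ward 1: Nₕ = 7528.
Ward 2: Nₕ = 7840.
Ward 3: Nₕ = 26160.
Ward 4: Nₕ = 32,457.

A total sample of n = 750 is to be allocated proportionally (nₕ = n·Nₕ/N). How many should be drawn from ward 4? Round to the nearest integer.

Share of ward 4 = 32457/73985 = 0.43870.
Allocate 750 × 0.43870 = 329.023... → 329.

329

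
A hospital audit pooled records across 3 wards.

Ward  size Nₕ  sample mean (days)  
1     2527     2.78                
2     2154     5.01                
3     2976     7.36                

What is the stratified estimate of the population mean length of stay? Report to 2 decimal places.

x̄_st = (Σ Nₕx̄ₕ) / (Σ Nₕ) = (2527·2.78 + 2154·5.01 + 2976·7.36) / 7657
= 39719.96 / 7657 = 5.1874... → 5.19.

5.19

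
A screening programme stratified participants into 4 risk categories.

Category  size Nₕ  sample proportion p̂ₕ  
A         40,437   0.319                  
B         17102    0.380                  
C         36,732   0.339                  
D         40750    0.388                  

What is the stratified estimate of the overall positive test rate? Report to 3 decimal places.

N = 40437 + 17102 + 36732 + 40750 = 135021.
Overall proportion = Σ (Nₕ/N)·p̂ₕ.
Σ Nₕp̂ₕ = 12899.403 + 6498.76 + 12452.148 + 15811 = 47661.311.
47661.311 / 135021 = 0.35299... → 0.353.

0.353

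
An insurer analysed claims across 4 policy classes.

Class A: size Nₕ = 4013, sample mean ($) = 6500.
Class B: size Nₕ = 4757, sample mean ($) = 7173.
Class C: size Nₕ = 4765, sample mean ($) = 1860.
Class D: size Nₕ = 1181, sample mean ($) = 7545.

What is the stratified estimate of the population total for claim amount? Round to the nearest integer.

77980006

A: 4013·6500 = 26084500
B: 4757·7173 = 34121961
C: 4765·1860 = 8862900
D: 1181·7545 = 8910645
τ̂ = Σ Nₕx̄ₕ = 77980006.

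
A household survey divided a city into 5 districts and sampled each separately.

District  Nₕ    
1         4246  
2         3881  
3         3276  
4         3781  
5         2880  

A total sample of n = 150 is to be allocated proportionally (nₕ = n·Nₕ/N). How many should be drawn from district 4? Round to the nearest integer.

N = 4246 + 3881 + 3276 + 3781 + 2880 = 18064.
n_4 = 150·3781/18064 = 31.397... → 31.

31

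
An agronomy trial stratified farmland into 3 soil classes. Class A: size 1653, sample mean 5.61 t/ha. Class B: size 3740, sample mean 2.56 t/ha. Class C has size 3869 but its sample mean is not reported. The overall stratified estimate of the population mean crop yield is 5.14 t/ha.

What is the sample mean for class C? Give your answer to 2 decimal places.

N = 1653 + 3740 + 3869 = 9262.
Overall total = μ·N = 5.14·9262 = 47606.68.
Subtract the known strata: 1653·5.61 + 3740·2.56 = 18847.73.
Remaining total for class C: 47606.68 − 18847.73 = 28758.95.
Divide by its size: 28758.95 / 3869 = 7.4332... → 7.43.

7.43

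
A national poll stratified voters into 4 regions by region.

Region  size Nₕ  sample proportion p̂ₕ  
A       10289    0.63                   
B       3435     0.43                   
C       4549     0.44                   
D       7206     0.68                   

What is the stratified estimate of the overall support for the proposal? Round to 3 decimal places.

N = 10289 + 3435 + 4549 + 7206 = 25479.
Overall proportion = Σ (Nₕ/N)·p̂ₕ.
Σ Nₕp̂ₕ = 6482.07 + 1477.05 + 2001.56 + 4900.08 = 14860.76.
14860.76 / 25479 = 0.58326... → 0.583.

0.583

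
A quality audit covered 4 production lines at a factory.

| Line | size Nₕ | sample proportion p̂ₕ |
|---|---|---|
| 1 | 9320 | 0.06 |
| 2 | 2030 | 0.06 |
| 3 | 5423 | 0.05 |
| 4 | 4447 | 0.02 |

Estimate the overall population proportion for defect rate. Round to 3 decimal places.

Wₕ = Nₕ/N with N = 21220: 0.4392, 0.0957, 0.2556, 0.2096.
p̂_st = 0.4392·0.06 + 0.0957·0.06 + 0.2556·0.05 + 0.2096·0.02 ≈ 0.04906... → 0.049.

0.049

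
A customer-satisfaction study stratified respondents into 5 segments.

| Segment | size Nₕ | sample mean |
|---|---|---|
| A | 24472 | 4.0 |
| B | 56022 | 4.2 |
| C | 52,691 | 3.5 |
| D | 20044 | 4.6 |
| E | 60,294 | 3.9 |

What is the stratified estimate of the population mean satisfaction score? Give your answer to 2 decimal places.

N = 24472 + 56022 + 52691 + 20044 + 60294 = 213523.
Weight each subgroup mean by Nₕ/N and sum.
Σ Nₕx̄ₕ = 24472·4.0 + 56022·4.2 + 52691·3.5 + 20044·4.6 + 60294·3.9 = 97888 + 235292.4 + 184418.5 + 92202.4 + 235146.6 = 844947.9.
Divide by N: 844947.9 / 213523 = 3.9572... → 3.96.

3.96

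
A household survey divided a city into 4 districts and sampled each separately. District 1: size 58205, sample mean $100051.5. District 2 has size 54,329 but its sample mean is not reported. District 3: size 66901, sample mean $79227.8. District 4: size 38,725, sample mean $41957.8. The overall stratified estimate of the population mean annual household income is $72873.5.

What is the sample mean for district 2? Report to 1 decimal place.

57968.1

Σ Nₕx̄ₕ = N·μ, so 54329·x̄_2 = 218160·72873.5 − (58205·100051.5 + 66901·79227.8 + 38725·41957.8).
= 15898082760 − 12748732410.3 = 3149350349.7.
x̄_2 = 3149350349.7 / 54329 = 57968.127... → 57968.1.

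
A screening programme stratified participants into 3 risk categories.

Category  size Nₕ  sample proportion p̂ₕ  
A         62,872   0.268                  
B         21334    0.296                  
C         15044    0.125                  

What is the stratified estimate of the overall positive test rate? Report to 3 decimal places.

0.252

N = 62872 + 21334 + 15044 = 99250.
Overall proportion = Σ (Nₕ/N)·p̂ₕ.
Σ Nₕp̂ₕ = 16849.696 + 6314.864 + 1880.5 = 25045.06.
25045.06 / 99250 = 0.25234... → 0.252.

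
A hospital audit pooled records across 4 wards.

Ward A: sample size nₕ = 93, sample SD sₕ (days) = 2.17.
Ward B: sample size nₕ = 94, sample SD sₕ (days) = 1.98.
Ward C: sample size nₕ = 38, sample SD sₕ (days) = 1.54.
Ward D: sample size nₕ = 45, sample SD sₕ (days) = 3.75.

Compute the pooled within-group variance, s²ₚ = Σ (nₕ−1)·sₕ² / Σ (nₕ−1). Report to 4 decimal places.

A: (93−1)·2.17² = 92·4.7089 = 433.2188
B: (94−1)·1.98² = 93·3.9204 = 364.5972
C: (38−1)·1.54² = 37·2.3716 = 87.7492
D: (45−1)·3.75² = 44·14.0625 = 618.75
Numerator = 1504.3152; denominator = Σ(nₕ−1) = 266.
s²ₚ = 1504.3152/266 = 5.655320... → 5.6553.

5.6553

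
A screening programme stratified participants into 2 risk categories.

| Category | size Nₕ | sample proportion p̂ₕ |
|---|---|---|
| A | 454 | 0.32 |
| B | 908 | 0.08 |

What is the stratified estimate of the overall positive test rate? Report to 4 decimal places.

0.1600

Wₕ = Nₕ/N with N = 1362: 0.3333, 0.6667.
p̂_st = 0.3333·0.32 + 0.6667·0.08 ≈ 0.16 → 0.1600.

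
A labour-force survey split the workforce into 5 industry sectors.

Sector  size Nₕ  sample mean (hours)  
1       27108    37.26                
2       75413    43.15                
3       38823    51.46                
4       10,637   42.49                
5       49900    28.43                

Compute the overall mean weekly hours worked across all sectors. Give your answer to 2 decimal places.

N = 27108 + 75413 + 38823 + 10637 + 49900 = 201881.
Weight each subgroup mean by Nₕ/N and sum.
Σ Nₕx̄ₕ = 27108·37.26 + 75413·43.15 + 38823·51.46 + 10637·42.49 + 49900·28.43 = 1010044.08 + 3254070.95 + 1997831.58 + 451966.13 + 1418657 = 8132569.74.
Divide by N: 8132569.74 / 201881 = 40.2840... → 40.28.

40.28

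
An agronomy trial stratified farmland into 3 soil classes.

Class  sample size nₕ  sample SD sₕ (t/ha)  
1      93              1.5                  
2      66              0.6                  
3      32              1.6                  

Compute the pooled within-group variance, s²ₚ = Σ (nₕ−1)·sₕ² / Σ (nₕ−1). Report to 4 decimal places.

Degrees of freedom: 92 + 65 + 31 = 188.
Σ(nₕ−1)sₕ² = 92·2.25 + 65·0.36 + 31·2.56 = 309.76.
s²ₚ = 309.76 / 188 = 1.647660... → 1.6477.

1.6477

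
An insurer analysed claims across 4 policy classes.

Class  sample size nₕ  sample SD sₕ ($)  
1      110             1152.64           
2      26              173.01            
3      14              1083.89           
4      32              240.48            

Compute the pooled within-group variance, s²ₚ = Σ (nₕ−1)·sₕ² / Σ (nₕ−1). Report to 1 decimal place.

913644.9

1: (110−1)·1152.64² = 109·1328578.9696 = 144815107.6864
2: (26−1)·173.01² = 25·29932.4601 = 748311.5025
3: (14−1)·1083.89² = 13·1174817.5321 = 15272627.9173
4: (32−1)·240.48² = 31·57830.6304 = 1792749.5424
Numerator = 162628796.6486; denominator = Σ(nₕ−1) = 178.
s²ₚ = 162628796.6486/178 = 913644.925... → 913644.9.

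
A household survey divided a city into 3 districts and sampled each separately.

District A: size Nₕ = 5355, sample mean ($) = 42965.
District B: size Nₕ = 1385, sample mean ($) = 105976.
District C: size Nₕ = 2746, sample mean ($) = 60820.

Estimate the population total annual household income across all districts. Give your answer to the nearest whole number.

543866055

A: 5355·42965 = 230077575
B: 1385·105976 = 146776760
C: 2746·60820 = 167011720
τ̂ = Σ Nₕx̄ₕ = 543866055.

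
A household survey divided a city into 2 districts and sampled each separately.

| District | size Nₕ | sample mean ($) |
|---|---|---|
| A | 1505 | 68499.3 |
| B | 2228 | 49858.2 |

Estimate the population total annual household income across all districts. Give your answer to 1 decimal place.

214175516.1

Population total = Σ Nₕ·x̄ₕ (each stratum's size times its mean).
1505·68499.3 + 2228·49858.2 = 103091446.5 + 111084069.6 = 214175516.1.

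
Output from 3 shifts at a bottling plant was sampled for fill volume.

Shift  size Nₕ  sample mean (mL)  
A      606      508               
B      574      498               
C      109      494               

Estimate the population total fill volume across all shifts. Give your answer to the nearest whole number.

Population total = Σ Nₕ·x̄ₕ (each stratum's size times its mean).
606·508 + 574·498 + 109·494 = 307848 + 285852 + 53846 = 647546.

647546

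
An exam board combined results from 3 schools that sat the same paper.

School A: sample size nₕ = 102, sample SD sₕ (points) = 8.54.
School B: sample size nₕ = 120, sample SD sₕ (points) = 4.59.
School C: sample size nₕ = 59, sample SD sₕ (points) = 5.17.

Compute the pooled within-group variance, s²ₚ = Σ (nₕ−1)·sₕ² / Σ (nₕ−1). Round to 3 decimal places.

41.092

Degrees of freedom: 101 + 119 + 58 = 278.
Σ(nₕ−1)sₕ² = 101·72.9316 + 119·21.0681 + 58·26.7289 = 11423.4717.
s²ₚ = 11423.4717 / 278 = 41.09162... → 41.092.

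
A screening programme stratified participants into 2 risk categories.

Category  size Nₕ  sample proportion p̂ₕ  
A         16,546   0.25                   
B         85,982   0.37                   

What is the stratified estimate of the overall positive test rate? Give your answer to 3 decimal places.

0.351

N = 16546 + 85982 = 102528.
Overall proportion = Σ (Nₕ/N)·p̂ₕ.
Σ Nₕp̂ₕ = 4136.5 + 31813.34 = 35949.84.
35949.84 / 102528 = 0.35063... → 0.351.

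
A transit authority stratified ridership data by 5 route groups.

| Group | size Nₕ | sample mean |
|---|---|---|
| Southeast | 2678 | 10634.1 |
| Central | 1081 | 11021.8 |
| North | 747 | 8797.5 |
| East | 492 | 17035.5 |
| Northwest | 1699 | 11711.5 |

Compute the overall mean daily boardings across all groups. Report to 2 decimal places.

11235.44

N = 2678 + 1081 + 747 + 492 + 1699 = 6697.
Weight each subgroup mean by Nₕ/N and sum.
Σ Nₕx̄ₕ = 2678·10634.1 + 1081·11021.8 + 747·8797.5 + 492·17035.5 + 1699·11711.5 = 28478119.8 + 11914565.8 + 6571732.5 + 8381466 + 19897838.5 = 75243722.6.
Divide by N: 75243722.6 / 6697 = 11235.4372... → 11235.44.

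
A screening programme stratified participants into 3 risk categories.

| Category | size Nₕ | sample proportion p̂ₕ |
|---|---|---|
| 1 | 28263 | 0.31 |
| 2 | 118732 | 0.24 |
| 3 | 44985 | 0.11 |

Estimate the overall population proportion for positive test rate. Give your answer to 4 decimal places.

0.2198

N = 28263 + 118732 + 44985 = 191980.
Overall proportion = Σ (Nₕ/N)·p̂ₕ.
Σ Nₕp̂ₕ = 8761.53 + 28495.68 + 4948.35 = 42205.56.
42205.56 / 191980 = 0.219844... → 0.2198.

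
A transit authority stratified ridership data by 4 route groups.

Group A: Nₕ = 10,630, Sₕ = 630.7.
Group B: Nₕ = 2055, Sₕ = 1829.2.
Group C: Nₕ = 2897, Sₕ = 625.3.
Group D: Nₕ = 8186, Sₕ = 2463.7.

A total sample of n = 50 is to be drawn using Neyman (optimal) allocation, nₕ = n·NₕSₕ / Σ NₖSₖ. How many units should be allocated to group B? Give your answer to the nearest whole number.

A: NₕSₕ = 10630·630.7 = 6704341
B: NₕSₕ = 2055·1829.2 = 3759006
C: NₕSₕ = 2897·625.3 = 1811494.1
D: NₕSₕ = 8186·2463.7 = 20167848.2
Σ NₕSₕ = 32442689.3.
n_B = 50·3759006/32442689.3 = 5.793... → 6.

6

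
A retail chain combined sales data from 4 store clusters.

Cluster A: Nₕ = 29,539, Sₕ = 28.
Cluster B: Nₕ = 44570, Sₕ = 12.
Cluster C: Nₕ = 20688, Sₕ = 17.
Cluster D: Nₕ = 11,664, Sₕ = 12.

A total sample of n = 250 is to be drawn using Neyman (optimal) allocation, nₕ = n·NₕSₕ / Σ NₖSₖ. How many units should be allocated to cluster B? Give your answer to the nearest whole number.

A: NₕSₕ = 29539·28 = 827092
B: NₕSₕ = 44570·12 = 534840
C: NₕSₕ = 20688·17 = 351696
D: NₕSₕ = 11664·12 = 139968
Σ NₕSₕ = 1853596.
n_B = 250·534840/1853596 = 72.135... → 72.

72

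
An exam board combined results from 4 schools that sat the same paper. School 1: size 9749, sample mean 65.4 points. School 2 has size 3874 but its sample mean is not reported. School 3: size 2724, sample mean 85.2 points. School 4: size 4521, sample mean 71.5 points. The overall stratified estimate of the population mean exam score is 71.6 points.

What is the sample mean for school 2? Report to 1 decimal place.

77.8

N = 9749 + 3874 + 2724 + 4521 = 20868.
Overall total = μ·N = 71.6·20868 = 1494148.8.
Subtract the known strata: 9749·65.4 + 2724·85.2 + 4521·71.5 = 1192920.9.
Remaining total for school 2: 1494148.8 − 1192920.9 = 301227.9.
Divide by its size: 301227.9 / 3874 = 77.756... → 77.8.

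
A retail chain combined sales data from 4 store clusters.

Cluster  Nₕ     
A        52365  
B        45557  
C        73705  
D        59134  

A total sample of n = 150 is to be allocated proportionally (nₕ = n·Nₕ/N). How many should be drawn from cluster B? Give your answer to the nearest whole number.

30

Share of cluster B = 45557/230761 = 0.19742.
Allocate 150 × 0.19742 = 29.613... → 30.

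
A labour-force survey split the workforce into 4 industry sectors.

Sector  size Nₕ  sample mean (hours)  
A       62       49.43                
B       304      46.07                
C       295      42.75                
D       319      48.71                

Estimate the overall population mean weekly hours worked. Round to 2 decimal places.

46.14

x̄_st = (Σ Nₕx̄ₕ) / (Σ Nₕ) = (62·49.43 + 304·46.07 + 295·42.75 + 319·48.71) / 980
= 45219.68 / 980 = 46.1425... → 46.14.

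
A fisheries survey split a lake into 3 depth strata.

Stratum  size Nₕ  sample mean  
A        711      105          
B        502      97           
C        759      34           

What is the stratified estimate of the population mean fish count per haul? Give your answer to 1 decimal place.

75.6

N = 1972; weights Wₕ = Nₕ/N = (0.3605, 0.2546, 0.3849).
x̄_st = Σ Wₕ·x̄ₕ = 0.3605·105 + 0.2546·97 + 0.3849·34 ≈ 75.636...
→ 75.6.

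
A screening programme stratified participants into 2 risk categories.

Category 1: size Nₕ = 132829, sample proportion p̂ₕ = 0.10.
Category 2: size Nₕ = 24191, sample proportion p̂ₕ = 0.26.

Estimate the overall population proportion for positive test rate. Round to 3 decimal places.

N = 132829 + 24191 = 157020.
Overall proportion = Σ (Nₕ/N)·p̂ₕ.
Σ Nₕp̂ₕ = 13282.9 + 6289.66 = 19572.56.
19572.56 / 157020 = 0.12465... → 0.125.

0.125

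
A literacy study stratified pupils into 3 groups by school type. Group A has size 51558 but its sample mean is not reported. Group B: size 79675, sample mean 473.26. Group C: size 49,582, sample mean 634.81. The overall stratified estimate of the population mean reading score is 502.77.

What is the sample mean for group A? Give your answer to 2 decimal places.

421.39

Σ Nₕx̄ₕ = N·μ, so 51558·x̄_A = 180815·502.77 − (79675·473.26 + 49582·634.81).
= 90908357.55 − 69182139.92 = 21726217.63.
x̄_A = 21726217.63 / 51558 = 421.3937... → 421.39.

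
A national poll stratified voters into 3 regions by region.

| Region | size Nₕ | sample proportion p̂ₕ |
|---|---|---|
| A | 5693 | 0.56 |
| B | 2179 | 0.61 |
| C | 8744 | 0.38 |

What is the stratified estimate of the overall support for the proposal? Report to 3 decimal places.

N = 5693 + 2179 + 8744 = 16616.
Overall proportion = Σ (Nₕ/N)·p̂ₕ.
Σ Nₕp̂ₕ = 3188.08 + 1329.19 + 3322.72 = 7839.99.
7839.99 / 16616 = 0.47183... → 0.472.

0.472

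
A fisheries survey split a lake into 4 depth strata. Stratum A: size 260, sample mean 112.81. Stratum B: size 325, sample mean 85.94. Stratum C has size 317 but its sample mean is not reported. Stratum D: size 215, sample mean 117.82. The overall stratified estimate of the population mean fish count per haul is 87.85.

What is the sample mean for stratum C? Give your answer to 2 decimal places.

Σ Nₕx̄ₕ = N·μ, so 317·x̄_C = 1117·87.85 − (260·112.81 + 325·85.94 + 215·117.82).
= 98128.45 − 82592.4 = 15536.05.
x̄_C = 15536.05 / 317 = 49.0096... → 49.01.

49.01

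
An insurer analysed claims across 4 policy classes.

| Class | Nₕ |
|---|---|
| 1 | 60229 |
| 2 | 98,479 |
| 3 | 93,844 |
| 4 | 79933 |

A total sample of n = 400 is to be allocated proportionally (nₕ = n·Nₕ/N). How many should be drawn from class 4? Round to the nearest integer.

N = 60229 + 98479 + 93844 + 79933 = 332485.
n_4 = 400·79933/332485 = 96.164... → 96.

96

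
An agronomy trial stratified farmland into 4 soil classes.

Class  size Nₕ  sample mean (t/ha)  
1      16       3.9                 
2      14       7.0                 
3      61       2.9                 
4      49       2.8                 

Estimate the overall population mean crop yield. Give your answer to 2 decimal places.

N = 16 + 14 + 61 + 49 = 140.
Weight each subgroup mean by Nₕ/N and sum.
Σ Nₕx̄ₕ = 16·3.9 + 14·7.0 + 61·2.9 + 49·2.8 = 62.4 + 98 + 176.9 + 137.2 = 474.5.
Divide by N: 474.5 / 140 = 3.3893... → 3.39.

3.39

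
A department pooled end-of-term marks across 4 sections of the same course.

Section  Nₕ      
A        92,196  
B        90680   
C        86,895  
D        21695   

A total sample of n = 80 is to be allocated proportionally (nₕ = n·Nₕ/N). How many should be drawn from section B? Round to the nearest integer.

Share of section B = 90680/291466 = 0.31112.
Allocate 80 × 0.31112 = 24.889... → 25.

25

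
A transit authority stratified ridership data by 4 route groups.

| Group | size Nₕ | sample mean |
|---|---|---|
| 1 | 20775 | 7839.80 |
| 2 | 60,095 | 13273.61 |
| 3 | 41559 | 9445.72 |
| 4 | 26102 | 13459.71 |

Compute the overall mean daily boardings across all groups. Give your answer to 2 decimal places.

11475.24

N = 20775 + 60095 + 41559 + 26102 = 148531.
The stratified mean weights each stratum mean by its population share Nₕ/N.
Σ Nₕx̄ₕ = 20775·7839.80 + 60095·13273.61 + 41559·9445.72 + 26102·13459.71 = 162871845 + 797677592.95 + 392554677.48 + 351325350.42 = 1704429465.85.
Divide by N: 1704429465.85 / 148531 = 11475.2440... → 11475.24.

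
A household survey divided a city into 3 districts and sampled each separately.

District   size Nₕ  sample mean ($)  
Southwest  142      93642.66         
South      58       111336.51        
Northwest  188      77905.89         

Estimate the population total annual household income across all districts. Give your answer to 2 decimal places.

34401082.62

Estimate total by summing Nₕ·x̄ₕ over strata.
142·93642.66 + 58·111336.51 + 188·77905.89 = 13297257.72 + 6457517.58 + 14646307.32 = 34401082.62.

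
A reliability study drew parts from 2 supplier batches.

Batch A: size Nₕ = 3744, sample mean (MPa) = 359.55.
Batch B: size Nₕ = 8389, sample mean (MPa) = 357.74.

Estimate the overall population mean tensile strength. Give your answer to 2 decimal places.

358.30

N = 3744 + 8389 = 12133.
Weight each subgroup mean by Nₕ/N and sum.
Σ Nₕx̄ₕ = 3744·359.55 + 8389·357.74 = 1346155.2 + 3001080.86 = 4347236.06.
Divide by N: 4347236.06 / 12133 = 358.2985... → 358.30.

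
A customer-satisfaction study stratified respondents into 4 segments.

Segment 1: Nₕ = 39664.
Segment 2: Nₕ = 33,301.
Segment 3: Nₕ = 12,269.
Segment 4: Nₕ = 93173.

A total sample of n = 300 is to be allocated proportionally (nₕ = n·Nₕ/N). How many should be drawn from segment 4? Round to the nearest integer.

N = 39664 + 33301 + 12269 + 93173 = 178407.
n_4 = 300·93173/178407 = 156.675... → 157.

157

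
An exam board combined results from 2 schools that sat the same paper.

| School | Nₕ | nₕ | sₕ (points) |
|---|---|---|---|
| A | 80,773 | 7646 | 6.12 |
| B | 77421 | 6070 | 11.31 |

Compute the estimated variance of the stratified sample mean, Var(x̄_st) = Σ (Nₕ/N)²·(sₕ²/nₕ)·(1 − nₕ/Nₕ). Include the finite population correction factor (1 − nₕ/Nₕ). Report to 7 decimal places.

0.0058079

N = 158194; Wₕ = Nₕ/N.
school A: (80773/158194)²·6.12²/7646·(1 − 7646/80773) = 0.0011561988
school B: (77421/158194)²·11.31²/6070·(1 − 6070/77421) = 0.0046517391
Sum = 0.0058079378 → 0.0058079.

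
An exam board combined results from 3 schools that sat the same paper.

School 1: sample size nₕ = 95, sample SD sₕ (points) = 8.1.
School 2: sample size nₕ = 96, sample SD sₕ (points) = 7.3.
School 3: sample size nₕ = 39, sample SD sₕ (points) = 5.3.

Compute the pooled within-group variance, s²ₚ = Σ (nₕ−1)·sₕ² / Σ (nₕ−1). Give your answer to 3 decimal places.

54.173

Degrees of freedom: 94 + 95 + 38 = 227.
Σ(nₕ−1)sₕ² = 94·65.61 + 95·53.29 + 38·28.09 = 12297.31.
s²ₚ = 12297.31 / 227 = 54.17317... → 54.173.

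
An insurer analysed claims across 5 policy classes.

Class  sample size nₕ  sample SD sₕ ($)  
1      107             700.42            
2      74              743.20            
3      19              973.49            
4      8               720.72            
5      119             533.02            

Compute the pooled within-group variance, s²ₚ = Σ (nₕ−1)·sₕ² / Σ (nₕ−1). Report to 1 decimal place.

1: (107−1)·700.42² = 106·490588.1764 = 52002346.6984
2: (74−1)·743.20² = 73·552346.24 = 40321275.52
3: (19−1)·973.49² = 18·947682.7801 = 17058290.0418
4: (8−1)·720.72² = 7·519437.3184 = 3636061.2288
5: (119−1)·533.02² = 118·284110.3204 = 33525017.8072
Numerator = 146542991.2962; denominator = Σ(nₕ−1) = 322.
s²ₚ = 146542991.2962/322 = 455102.457... → 455102.5.

455102.5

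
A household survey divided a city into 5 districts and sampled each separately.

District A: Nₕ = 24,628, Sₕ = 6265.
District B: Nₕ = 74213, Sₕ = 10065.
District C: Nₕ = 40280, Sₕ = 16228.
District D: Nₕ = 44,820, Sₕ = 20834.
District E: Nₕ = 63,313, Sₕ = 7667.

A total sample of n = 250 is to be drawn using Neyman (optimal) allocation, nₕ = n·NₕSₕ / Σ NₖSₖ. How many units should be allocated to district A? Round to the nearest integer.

13

A: NₕSₕ = 24628·6265 = 154294420
B: NₕSₕ = 74213·10065 = 746953845
C: NₕSₕ = 40280·16228 = 653663840
D: NₕSₕ = 44820·20834 = 933779880
E: NₕSₕ = 63313·7667 = 485420771
Σ NₕSₕ = 2974112756.
n_A = 250·154294420/2974112756 = 12.970... → 13.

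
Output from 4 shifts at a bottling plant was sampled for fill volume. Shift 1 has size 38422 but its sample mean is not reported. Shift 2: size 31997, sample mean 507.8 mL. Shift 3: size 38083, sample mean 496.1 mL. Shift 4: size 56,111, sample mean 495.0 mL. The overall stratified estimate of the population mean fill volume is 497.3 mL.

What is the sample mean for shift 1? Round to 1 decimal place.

493.1

N = 38422 + 31997 + 38083 + 56111 = 164613.
Overall total = μ·N = 497.3·164613 = 81862044.9.
Subtract the known strata: 31997·507.8 + 38083·496.1 + 56111·495.0 = 62915997.9.
Remaining total for shift 1: 81862044.9 − 62915997.9 = 18946047.
Divide by its size: 18946047 / 38422 = 493.104... → 493.1.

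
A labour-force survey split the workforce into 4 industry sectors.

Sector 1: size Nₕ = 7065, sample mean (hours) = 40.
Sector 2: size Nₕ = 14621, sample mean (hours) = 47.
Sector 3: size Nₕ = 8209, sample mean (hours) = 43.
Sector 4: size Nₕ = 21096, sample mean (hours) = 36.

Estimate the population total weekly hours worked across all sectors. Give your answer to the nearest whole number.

2082230

Population total = Σ Nₕ·x̄ₕ (each stratum's size times its mean).
7065·40 + 14621·47 + 8209·43 + 21096·36 = 282600 + 687187 + 352987 + 759456 = 2082230.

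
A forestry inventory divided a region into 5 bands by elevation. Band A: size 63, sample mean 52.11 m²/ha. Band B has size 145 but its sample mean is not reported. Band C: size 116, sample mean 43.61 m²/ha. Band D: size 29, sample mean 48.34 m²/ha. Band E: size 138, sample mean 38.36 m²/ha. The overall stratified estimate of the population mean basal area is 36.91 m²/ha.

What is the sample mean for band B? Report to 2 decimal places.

N = 63 + 145 + 116 + 29 + 138 = 491.
Overall total = μ·N = 36.91·491 = 18122.81.
Subtract the known strata: 63·52.11 + 116·43.61 + 29·48.34 + 138·38.36 = 15037.23.
Remaining total for band B: 18122.81 − 15037.23 = 3085.58.
Divide by its size: 3085.58 / 145 = 21.2799... → 21.28.

21.28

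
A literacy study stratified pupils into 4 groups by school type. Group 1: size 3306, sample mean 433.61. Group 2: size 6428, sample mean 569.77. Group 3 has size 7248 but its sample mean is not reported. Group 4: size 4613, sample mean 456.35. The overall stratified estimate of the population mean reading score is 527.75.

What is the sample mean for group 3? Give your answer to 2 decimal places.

578.87

Σ Nₕx̄ₕ = N·μ, so 7248·x̄_3 = 21595·527.75 − (3306·433.61 + 6428·569.77 + 4613·456.35).
= 11396761.25 − 7201138.77 = 4195622.48.
x̄_3 = 4195622.48 / 7248 = 578.8662... → 578.87.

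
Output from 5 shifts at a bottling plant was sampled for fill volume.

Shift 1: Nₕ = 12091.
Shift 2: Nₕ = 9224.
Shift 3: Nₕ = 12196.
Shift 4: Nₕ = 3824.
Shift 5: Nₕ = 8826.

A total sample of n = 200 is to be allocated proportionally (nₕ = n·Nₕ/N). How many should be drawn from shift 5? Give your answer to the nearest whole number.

Share of shift 5 = 8826/46161 = 0.19120.
Allocate 200 × 0.19120 = 38.240... → 38.

38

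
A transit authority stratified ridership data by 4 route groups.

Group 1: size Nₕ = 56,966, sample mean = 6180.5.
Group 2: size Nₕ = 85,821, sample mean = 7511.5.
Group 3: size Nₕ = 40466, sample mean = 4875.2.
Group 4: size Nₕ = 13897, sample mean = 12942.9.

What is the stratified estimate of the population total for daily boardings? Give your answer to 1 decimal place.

1373870129.0

Estimate total by summing Nₕ·x̄ₕ over strata.
56966·6180.5 + 85821·7511.5 + 40466·4875.2 + 13897·12942.9 = 352078363 + 644644441.5 + 197279843.2 + 179867481.3 = 1373870129.0.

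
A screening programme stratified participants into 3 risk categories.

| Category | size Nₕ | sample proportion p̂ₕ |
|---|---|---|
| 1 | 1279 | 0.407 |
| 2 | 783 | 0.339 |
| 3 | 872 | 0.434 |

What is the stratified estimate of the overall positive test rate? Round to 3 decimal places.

0.397

Wₕ = Nₕ/N with N = 2934: 0.4359, 0.2669, 0.2972.
p̂_st = 0.4359·0.407 + 0.2669·0.339 + 0.2972·0.434 ≈ 0.39688... → 0.397.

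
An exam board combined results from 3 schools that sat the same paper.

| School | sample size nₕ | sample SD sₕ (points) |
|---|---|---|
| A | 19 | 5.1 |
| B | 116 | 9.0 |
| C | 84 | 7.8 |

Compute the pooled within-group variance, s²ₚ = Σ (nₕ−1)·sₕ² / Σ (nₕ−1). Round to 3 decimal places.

68.671

A: (19−1)·5.1² = 18·26.01 = 468.18
B: (116−1)·9.0² = 115·81 = 9315
C: (84−1)·7.8² = 83·60.84 = 5049.72
Numerator = 14832.9; denominator = Σ(nₕ−1) = 216.
s²ₚ = 14832.9/216 = 68.67083... → 68.671.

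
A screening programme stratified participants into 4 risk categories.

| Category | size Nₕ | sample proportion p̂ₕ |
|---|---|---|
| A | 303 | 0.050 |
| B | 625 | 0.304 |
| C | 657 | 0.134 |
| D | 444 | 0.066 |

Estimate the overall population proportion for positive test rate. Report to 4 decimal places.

N = 303 + 625 + 657 + 444 = 2029.
Overall proportion = Σ (Nₕ/N)·p̂ₕ.
Σ Nₕp̂ₕ = 15.15 + 190 + 88.038 + 29.304 = 322.492.
322.492 / 2029 = 0.158941... → 0.1589.

0.1589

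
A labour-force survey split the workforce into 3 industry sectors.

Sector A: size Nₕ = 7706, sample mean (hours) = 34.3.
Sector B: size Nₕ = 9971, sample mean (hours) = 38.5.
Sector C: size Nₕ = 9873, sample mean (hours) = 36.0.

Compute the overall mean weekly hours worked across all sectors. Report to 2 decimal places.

N = 27550; weights Wₕ = Nₕ/N = (0.2797, 0.3619, 0.3584).
x̄_st = Σ Wₕ·x̄ₕ = 0.2797·34.3 + 0.3619·38.5 + 0.3584·36.0 ≈ 36.4293...
→ 36.43.

36.43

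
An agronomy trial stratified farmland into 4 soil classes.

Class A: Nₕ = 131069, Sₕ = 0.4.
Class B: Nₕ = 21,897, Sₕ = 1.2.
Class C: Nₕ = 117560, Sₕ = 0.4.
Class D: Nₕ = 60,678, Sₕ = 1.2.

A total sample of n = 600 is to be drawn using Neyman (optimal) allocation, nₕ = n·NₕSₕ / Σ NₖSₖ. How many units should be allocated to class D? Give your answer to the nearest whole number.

Σ NₕSₕ = 131069·0.4 + 21897·1.2 + 117560·0.4 + 60678·1.2 = 198541.6.
Share for D: 72813.6/198541.6 = 0.36674.
n_D = 600 × 0.36674 = 220.045... → 220.

220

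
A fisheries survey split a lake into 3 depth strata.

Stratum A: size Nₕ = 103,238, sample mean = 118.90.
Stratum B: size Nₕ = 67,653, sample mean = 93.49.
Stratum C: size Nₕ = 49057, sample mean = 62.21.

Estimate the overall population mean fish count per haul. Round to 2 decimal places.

N = 219948; weights Wₕ = Nₕ/N = (0.4694, 0.3076, 0.2230).
x̄_st = Σ Wₕ·x̄ₕ = 0.4694·118.90 + 0.3076·93.49 + 0.2230·62.21 ≈ 98.4401...
→ 98.44.

98.44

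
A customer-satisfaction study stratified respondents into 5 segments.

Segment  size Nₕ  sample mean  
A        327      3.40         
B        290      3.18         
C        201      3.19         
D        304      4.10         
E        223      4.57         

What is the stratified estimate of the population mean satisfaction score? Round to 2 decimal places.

N = 1345; weights Wₕ = Nₕ/N = (0.2431, 0.2156, 0.1494, 0.2260, 0.1658).
x̄_st = Σ Wₕ·x̄ₕ = 0.2431·3.40 + 0.2156·3.18 + 0.1494·3.19 + 0.2260·4.10 + 0.1658·4.57 ≈ 3.6734...
→ 3.67.

3.67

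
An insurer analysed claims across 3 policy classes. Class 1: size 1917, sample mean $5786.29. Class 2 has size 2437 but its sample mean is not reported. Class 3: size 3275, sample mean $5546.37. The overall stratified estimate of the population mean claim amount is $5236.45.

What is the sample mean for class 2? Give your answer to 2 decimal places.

4387.44

N = 1917 + 2437 + 3275 = 7629.
Overall total = μ·N = 5236.45·7629 = 39948877.05.
Subtract the known strata: 1917·5786.29 + 3275·5546.37 = 29256679.68.
Remaining total for class 2: 39948877.05 − 29256679.68 = 10692197.37.
Divide by its size: 10692197.37 / 2437 = 4387.4425... → 4387.44.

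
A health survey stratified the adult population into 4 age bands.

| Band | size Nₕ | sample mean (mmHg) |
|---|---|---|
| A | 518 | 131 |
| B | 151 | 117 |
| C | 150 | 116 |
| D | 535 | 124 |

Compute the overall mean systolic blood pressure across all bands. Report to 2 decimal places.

125.01

N = 1354; weights Wₕ = Nₕ/N = (0.3826, 0.1115, 0.1108, 0.3951).
x̄_st = Σ Wₕ·x̄ₕ = 0.3826·131 + 0.1115·117 + 0.1108·116 + 0.3951·124 ≈ 125.0111...
→ 125.01.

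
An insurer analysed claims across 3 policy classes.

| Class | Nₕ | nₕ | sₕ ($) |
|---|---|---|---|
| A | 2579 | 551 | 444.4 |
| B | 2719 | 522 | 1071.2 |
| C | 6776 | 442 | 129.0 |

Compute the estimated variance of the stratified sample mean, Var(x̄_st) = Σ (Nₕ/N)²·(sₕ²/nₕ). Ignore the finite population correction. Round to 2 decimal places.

139.69

N = 12074; Wₕ = Nₕ/N.
class A: (2579/12074)²·444.4²/551 = 16.35298
class B: (2719/12074)²·1071.2²/522 = 111.47737
class C: (6776/12074)²·129.0²/442 = 11.85773
Sum = 139.68807 → 139.69.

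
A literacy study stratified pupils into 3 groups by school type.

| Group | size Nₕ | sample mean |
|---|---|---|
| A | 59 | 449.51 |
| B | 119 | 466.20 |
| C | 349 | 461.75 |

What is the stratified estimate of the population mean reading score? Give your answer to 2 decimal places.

461.38

N = 59 + 119 + 349 = 527.
Weight each subgroup mean by Nₕ/N and sum.
Σ Nₕx̄ₕ = 59·449.51 + 119·466.20 + 349·461.75 = 26521.09 + 55477.8 + 161150.75 = 243149.64.
Divide by N: 243149.64 / 527 = 461.3845... → 461.38.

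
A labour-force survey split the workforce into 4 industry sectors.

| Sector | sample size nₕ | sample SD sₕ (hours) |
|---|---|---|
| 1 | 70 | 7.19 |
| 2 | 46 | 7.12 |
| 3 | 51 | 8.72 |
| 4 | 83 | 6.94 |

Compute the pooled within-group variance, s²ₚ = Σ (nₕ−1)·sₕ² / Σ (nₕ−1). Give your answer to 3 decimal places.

1: (70−1)·7.19² = 69·51.6961 = 3567.0309
2: (46−1)·7.12² = 45·50.6944 = 2281.248
3: (51−1)·8.72² = 50·76.0384 = 3801.92
4: (83−1)·6.94² = 82·48.1636 = 3949.4152
Numerator = 13599.6141; denominator = Σ(nₕ−1) = 246.
s²ₚ = 13599.6141/246 = 55.28298... → 55.283.

55.283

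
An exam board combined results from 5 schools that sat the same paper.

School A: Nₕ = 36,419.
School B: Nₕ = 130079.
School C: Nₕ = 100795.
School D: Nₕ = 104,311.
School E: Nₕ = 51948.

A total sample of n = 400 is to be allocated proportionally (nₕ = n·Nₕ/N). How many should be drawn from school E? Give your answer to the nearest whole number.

Share of school E = 51948/423552 = 0.12265.
Allocate 400 × 0.12265 = 49.059... → 49.

49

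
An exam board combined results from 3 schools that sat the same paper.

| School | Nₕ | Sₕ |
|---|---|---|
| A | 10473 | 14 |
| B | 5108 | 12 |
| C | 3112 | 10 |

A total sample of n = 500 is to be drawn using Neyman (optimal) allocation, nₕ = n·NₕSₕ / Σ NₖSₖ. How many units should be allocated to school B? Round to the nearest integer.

128

A: NₕSₕ = 10473·14 = 146622
B: NₕSₕ = 5108·12 = 61296
C: NₕSₕ = 3112·10 = 31120
Σ NₕSₕ = 239038.
n_B = 500·61296/239038 = 128.214... → 128.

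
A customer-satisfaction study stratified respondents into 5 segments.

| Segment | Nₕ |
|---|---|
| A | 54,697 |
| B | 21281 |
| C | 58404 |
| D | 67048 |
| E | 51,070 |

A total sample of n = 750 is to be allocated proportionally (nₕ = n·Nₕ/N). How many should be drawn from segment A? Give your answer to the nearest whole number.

162

Share of segment A = 54697/252500 = 0.21662.
Allocate 750 × 0.21662 = 162.466... → 162.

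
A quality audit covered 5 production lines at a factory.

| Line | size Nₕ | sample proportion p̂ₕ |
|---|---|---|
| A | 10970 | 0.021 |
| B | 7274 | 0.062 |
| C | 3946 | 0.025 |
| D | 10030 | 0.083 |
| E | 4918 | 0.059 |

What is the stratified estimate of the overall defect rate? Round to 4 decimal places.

0.0512

N = 10970 + 7274 + 3946 + 10030 + 4918 = 37138.
Overall proportion = Σ (Nₕ/N)·p̂ₕ.
Σ Nₕp̂ₕ = 230.37 + 450.988 + 98.65 + 832.49 + 290.162 = 1902.66.
1902.66 / 37138 = 0.051232... → 0.0512.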